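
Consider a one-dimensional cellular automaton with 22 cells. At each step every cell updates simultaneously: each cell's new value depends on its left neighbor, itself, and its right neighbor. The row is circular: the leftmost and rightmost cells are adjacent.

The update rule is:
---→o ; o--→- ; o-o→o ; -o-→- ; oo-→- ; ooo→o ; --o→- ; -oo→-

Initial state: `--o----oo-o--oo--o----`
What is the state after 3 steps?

----oo---o--ooooo-----

o---oo---o---------ooo
--o----o---ooooooo--oo
----oo---o--ooooo-----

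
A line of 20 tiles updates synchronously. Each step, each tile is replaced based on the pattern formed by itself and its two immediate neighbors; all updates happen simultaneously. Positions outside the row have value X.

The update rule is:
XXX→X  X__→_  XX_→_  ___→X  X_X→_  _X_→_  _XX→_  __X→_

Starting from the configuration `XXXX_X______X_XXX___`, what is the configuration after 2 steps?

XX__XX__XX__XX______

XXX____XXXX____X__X_
XX__XX__XX__XX______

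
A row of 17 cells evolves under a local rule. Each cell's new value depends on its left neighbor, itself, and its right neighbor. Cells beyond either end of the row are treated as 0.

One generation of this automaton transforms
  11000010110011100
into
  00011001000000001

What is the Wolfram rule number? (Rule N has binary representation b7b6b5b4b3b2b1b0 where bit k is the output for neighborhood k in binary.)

position 13: 111 → 0  (bit 7 = 0)
position 1: 110 → 0  (bit 6 = 0)
position 7: 101 → 1  (bit 5 = 1)
position 2: 100 → 0  (bit 4 = 0)
position 0: 011 → 0  (bit 3 = 0)
position 6: 010 → 0  (bit 2 = 0)
position 5: 001 → 0  (bit 1 = 0)
position 3: 000 → 1  (bit 0 = 1)
bits b7..b0 = 00100001 = 33

33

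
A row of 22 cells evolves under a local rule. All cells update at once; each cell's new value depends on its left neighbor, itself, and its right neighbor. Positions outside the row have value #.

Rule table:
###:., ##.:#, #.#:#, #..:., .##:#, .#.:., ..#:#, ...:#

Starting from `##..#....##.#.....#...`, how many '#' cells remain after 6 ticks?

.#.#..######..####..##
#.#..##....#.##..#.##.
##..###.###.###.#.####
.#.##.###.###.##.##...
#.#####.###.#######.##
###...###.###.....###.
count of #: 12

12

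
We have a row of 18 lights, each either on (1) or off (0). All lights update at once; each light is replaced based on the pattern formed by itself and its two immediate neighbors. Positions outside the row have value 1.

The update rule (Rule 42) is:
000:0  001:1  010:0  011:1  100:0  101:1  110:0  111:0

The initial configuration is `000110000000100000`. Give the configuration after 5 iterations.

001100000001000001
011000000010000011
110000000100000110
000000001000001101
000000010000011011

000000010000011011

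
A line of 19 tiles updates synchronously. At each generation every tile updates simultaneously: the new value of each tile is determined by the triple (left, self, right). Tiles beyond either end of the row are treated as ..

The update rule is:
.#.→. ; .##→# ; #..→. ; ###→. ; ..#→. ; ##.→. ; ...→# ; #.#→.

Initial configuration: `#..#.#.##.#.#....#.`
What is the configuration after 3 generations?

#......#.#.......#.

.......#......##...
######...####.#..##
#......#.#.......#.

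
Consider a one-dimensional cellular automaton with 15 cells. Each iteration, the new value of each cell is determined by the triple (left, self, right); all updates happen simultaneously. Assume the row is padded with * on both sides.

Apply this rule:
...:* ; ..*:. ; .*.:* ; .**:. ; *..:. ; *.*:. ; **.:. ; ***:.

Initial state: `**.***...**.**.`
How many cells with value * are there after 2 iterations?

11

.......*.......
.*****.*.*****.
count of *: 11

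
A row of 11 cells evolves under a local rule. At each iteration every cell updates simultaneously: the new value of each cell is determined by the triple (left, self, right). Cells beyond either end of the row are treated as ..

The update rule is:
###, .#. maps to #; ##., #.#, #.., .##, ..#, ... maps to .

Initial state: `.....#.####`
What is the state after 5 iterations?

iteration 1: .....#..##.
iteration 2: .....#.....
iteration 3: .....#.....  (fixed point — unchanged through iteration 5)

.....#.....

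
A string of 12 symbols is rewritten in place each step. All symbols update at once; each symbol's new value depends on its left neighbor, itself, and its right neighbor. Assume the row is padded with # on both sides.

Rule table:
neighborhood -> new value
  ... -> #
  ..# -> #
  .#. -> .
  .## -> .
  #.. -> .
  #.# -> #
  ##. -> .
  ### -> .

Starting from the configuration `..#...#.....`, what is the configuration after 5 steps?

#..#..##..##

.#..##..####
#..#...#....
..#..##..###
.#..#...#...
#..#..##..##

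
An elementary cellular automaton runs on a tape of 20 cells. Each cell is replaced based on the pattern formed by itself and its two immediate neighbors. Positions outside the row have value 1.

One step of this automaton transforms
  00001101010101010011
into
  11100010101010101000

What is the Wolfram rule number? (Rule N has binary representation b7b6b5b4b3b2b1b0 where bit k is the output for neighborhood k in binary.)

49

position 19: 111 → 0  (bit 7 = 0)
position 5: 110 → 0  (bit 6 = 0)
position 6: 101 → 1  (bit 5 = 1)
position 0: 100 → 1  (bit 4 = 1)
position 4: 011 → 0  (bit 3 = 0)
position 7: 010 → 0  (bit 2 = 0)
position 3: 001 → 0  (bit 1 = 0)
position 1: 000 → 1  (bit 0 = 1)
bits b7..b0 = 00110001 = 49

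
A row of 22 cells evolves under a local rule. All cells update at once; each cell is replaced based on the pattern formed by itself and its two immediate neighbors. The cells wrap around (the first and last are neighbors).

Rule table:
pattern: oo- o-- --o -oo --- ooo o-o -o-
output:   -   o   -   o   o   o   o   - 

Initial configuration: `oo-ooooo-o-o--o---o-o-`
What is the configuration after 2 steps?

o-ooooo-o-o-o--oo--o-o
-ooooo-o-o-o-o-o-o--oo

-ooooo-o-o-o-o-o-o--oo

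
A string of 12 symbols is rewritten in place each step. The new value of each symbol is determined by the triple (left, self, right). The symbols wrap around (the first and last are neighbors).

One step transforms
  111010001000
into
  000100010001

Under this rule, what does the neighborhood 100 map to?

0

At position 5 the neighborhood is 100; the next row has 0 there.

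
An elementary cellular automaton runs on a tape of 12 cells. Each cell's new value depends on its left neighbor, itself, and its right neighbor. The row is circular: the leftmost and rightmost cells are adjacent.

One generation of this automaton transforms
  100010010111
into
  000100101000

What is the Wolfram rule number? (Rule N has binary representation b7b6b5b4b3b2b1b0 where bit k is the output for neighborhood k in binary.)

position 10: 111 → 0  (bit 7 = 0)
position 0: 110 → 0  (bit 6 = 0)
position 8: 101 → 1  (bit 5 = 1)
position 1: 100 → 0  (bit 4 = 0)
position 9: 011 → 0  (bit 3 = 0)
position 4: 010 → 0  (bit 2 = 0)
position 3: 001 → 1  (bit 1 = 1)
position 2: 000 → 0  (bit 0 = 0)
bits b7..b0 = 00100010 = 34

34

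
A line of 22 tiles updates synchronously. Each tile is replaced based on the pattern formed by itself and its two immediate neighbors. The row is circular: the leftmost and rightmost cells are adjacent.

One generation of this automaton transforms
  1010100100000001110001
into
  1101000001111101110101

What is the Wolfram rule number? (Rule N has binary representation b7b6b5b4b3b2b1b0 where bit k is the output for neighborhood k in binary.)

position 16: 111 → 1  (bit 7 = 1)
position 0: 110 → 1  (bit 6 = 1)
position 1: 101 → 1  (bit 5 = 1)
position 5: 100 → 0  (bit 4 = 0)
position 15: 011 → 1  (bit 3 = 1)
position 2: 010 → 0  (bit 2 = 0)
position 6: 001 → 0  (bit 1 = 0)
position 9: 000 → 1  (bit 0 = 1)
bits b7..b0 = 11101001 = 233

233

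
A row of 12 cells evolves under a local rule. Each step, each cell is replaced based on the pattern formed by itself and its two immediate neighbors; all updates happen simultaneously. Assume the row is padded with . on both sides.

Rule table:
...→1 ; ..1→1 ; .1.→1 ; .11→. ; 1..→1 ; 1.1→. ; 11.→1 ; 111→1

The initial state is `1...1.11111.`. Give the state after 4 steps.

1..111111.11

step 1: 11111..11111
step 2: .111111.1111
step 3: 1.11111..111
step 4: 1..111111.11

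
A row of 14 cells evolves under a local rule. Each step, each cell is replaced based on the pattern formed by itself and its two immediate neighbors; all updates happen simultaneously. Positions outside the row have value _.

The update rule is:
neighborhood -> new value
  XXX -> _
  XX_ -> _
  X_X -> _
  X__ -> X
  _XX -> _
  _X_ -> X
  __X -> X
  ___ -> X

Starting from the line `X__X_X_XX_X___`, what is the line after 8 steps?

_____XXXXX____

XXXX_X____XXXX
_____XXXXX____
XXXXX_____XXXX
_____XXXXX____  (repeats step 2; period 2)
step 8: _____XXXXX____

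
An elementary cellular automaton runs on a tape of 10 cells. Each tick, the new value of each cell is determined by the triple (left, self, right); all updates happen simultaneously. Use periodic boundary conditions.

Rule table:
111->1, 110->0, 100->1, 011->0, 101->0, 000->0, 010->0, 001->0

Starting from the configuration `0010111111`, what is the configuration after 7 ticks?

0010001000

tick 1: 1000011110
tick 2: 0100001100
tick 3: 0010000010
tick 4: 0001000001
tick 5: 1000100000
tick 6: 0100010000
tick 7: 0010001000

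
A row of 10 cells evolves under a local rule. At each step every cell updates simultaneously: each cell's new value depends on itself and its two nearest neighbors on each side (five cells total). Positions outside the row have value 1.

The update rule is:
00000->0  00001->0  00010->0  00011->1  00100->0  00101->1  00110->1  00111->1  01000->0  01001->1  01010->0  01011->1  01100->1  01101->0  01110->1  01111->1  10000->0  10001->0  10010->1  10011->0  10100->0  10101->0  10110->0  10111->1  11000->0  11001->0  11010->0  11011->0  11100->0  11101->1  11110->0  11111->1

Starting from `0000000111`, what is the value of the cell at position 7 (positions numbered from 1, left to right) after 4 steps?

step 1: 0000001111
step 2: 0000011111
step 3: 0000111111
step 4: 0001111111
position 7 holds 1

1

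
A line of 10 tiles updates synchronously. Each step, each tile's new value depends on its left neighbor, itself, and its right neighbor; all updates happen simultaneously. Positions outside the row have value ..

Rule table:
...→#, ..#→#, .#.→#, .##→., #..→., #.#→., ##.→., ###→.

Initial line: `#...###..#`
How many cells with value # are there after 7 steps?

step 1: #.##....##
step 2: #....###..
step 3: #.###....#
step 4: #.....####
step 5: #.####....
step 6: #......###
step 7: #.#####...
count of #: 6

6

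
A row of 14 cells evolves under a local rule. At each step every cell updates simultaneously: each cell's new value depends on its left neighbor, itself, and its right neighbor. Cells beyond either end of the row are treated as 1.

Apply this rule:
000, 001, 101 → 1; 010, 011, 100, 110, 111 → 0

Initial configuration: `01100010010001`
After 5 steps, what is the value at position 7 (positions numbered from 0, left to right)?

10001100100110
00110001001001
01000110010010
10011000100101
00100011001010
position 7 holds 1

1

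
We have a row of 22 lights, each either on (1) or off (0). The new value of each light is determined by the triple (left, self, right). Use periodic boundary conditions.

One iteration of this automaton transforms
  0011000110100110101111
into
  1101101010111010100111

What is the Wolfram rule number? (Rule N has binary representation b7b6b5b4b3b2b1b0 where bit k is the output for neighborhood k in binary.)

214

position 19: 111 → 1  (bit 7 = 1)
position 3: 110 → 1  (bit 6 = 1)
position 9: 101 → 0  (bit 5 = 0)
position 0: 100 → 1  (bit 4 = 1)
position 2: 011 → 0  (bit 3 = 0)
position 10: 010 → 1  (bit 2 = 1)
position 1: 001 → 1  (bit 1 = 1)
position 5: 000 → 0  (bit 0 = 0)
bits b7..b0 = 11010110 = 214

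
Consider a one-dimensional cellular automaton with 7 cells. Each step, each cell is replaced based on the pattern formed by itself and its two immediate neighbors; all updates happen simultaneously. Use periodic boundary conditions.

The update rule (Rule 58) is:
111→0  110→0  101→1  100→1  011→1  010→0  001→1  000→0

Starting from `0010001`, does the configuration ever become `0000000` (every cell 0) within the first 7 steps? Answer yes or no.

step 1: 1101010
step 2: 1010101
step 3: 0101011
step 4: 1010110
step 5: 0101101
step 6: 1011010
step 7: 0110101
step 7 is 0110101, still not uniform 0

no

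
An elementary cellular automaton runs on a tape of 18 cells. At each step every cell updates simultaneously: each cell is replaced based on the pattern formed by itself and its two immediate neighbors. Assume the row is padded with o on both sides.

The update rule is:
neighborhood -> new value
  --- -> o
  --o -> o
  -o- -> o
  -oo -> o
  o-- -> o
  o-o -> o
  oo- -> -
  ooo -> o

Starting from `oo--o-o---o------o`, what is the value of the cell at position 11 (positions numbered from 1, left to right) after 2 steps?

o

o-oooooooooooooooo
-ooooooooooooooooo
position 11 holds o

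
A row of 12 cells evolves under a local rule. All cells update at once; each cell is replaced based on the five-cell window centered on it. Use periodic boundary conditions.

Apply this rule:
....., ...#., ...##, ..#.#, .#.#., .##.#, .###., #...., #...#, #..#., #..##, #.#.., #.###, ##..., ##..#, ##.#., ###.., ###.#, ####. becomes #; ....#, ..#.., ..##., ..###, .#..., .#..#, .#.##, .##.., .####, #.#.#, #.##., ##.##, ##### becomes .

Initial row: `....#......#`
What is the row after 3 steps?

#.###..#.##.

step 1: .#.#..###.#.
step 2: ####.#.####.
step 3: #.###..#.##.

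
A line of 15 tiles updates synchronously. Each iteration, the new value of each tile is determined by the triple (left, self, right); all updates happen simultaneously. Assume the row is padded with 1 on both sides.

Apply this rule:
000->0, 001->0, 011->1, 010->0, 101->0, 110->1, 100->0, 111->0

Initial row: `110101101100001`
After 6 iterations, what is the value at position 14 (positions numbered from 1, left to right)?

iteration 1: 010001101100001
iteration 2: 000001101100001
iteration 3: 000001101100001  (fixed point — unchanged through iteration 6)
position 14 holds 0

0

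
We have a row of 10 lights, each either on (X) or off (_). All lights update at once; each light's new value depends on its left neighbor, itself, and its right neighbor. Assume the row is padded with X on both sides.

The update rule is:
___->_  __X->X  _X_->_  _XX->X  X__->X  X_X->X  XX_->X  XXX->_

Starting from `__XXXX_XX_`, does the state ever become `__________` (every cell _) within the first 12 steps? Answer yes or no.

no

XXX__XXXXX
__XXXX____
XXX__XX__X
__XXXXXXXX
XXX_______
__XX_____X
XXXXX___XX
____XX_XX_
X__XXXXXXX
XXXX______
___XX____X
X_XXXX__XX
step 12 is X_XXXX__XX, still not uniform _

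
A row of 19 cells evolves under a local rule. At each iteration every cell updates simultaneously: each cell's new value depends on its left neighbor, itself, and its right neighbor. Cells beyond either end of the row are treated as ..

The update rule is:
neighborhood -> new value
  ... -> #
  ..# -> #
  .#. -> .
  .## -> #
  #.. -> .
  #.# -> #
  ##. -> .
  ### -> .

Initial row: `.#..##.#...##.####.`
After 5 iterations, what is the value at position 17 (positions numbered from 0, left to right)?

#

iteration 1: #..##.#..###.##....
iteration 2: ..##.#..##..##..###
iteration 3: ###.#..##..##..##..
iteration 4: #..#..##..##..##..#
iteration 5: ..#..##..##..##..#.
position 17 holds #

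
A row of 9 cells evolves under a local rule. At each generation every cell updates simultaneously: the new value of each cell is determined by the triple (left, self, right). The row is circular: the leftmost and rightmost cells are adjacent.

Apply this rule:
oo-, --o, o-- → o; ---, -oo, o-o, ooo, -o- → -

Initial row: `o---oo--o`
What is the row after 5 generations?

-oo---o-o

oo-o-ooo-
-o-----o-
o-o---o-o
o--o-o---
-oo---o-o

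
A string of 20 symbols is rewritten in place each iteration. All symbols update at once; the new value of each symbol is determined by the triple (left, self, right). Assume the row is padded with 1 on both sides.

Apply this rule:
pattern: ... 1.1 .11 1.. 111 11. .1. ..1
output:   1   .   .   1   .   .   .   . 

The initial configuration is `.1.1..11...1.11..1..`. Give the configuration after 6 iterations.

....1...11.....1..1.
111..11...1111..1...
...1...11.....1..11.
11..11...1111..1....
..1...11.....1..111.
1..11...1111..1.....

1..11...1111..1.....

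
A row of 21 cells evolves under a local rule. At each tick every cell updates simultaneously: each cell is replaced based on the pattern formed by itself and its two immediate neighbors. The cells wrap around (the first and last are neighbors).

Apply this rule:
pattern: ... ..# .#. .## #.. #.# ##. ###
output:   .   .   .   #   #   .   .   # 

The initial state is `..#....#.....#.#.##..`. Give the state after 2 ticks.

...#....#........#.#.
....#....#..........#

....#....#..........#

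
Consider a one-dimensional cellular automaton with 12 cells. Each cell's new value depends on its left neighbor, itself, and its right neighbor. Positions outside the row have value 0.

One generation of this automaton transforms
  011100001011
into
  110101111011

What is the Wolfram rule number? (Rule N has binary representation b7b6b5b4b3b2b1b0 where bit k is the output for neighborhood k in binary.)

position 2: 111 → 0  (bit 7 = 0)
position 3: 110 → 1  (bit 6 = 1)
position 9: 101 → 0  (bit 5 = 0)
position 4: 100 → 0  (bit 4 = 0)
position 1: 011 → 1  (bit 3 = 1)
position 8: 010 → 1  (bit 2 = 1)
position 0: 001 → 1  (bit 1 = 1)
position 5: 000 → 1  (bit 0 = 1)
bits b7..b0 = 01001111 = 79

79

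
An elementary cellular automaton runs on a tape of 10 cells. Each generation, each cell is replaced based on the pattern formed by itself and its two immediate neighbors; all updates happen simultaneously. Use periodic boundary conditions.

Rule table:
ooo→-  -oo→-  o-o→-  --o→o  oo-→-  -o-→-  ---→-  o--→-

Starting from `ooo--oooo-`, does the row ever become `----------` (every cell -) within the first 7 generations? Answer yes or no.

generation 1: ----o-----
generation 2: ---o------
generation 3: --o-------
generation 4: -o--------
generation 5: o---------
generation 6: ---------o
generation 7: --------o-
generation 7 is --------o-, still not uniform -

no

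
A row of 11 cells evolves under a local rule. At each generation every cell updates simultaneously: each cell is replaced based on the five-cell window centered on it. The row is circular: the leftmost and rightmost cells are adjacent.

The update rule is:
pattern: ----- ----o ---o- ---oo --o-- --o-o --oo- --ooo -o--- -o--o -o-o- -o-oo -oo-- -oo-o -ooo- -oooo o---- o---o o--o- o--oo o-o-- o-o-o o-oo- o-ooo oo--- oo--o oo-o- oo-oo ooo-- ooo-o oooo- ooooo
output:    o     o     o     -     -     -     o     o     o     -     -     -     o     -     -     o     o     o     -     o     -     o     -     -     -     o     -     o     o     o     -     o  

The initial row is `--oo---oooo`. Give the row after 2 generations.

oo-o-o---o-

oooo-o-oo-o
oo-o-o---o-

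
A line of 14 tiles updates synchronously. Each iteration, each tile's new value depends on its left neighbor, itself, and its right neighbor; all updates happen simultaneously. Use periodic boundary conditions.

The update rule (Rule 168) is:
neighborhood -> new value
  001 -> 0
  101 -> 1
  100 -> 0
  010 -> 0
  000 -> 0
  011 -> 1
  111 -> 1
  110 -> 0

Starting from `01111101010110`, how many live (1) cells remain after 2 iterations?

01111010101100
01110101011000
count of 1: 7

7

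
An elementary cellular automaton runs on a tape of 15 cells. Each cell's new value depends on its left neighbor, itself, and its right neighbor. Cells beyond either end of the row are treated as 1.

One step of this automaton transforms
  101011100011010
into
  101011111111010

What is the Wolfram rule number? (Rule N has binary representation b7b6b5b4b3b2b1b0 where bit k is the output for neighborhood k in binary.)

223

position 5: 111 → 1  (bit 7 = 1)
position 0: 110 → 1  (bit 6 = 1)
position 1: 101 → 0  (bit 5 = 0)
position 7: 100 → 1  (bit 4 = 1)
position 4: 011 → 1  (bit 3 = 1)
position 2: 010 → 1  (bit 2 = 1)
position 9: 001 → 1  (bit 1 = 1)
position 8: 000 → 1  (bit 0 = 1)
bits b7..b0 = 11011111 = 223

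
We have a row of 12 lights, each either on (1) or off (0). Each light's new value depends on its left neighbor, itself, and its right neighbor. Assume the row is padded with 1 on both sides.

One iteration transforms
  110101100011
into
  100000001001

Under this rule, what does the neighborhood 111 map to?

1

At position 0 the neighborhood is 111; the next row has 1 there.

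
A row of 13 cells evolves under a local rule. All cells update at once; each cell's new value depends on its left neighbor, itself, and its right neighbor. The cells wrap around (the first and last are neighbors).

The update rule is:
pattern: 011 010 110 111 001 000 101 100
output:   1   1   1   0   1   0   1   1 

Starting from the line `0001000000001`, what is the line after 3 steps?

1011111001111

step 1: 1011100000011
step 2: 1110110000110
step 3: 1011111001111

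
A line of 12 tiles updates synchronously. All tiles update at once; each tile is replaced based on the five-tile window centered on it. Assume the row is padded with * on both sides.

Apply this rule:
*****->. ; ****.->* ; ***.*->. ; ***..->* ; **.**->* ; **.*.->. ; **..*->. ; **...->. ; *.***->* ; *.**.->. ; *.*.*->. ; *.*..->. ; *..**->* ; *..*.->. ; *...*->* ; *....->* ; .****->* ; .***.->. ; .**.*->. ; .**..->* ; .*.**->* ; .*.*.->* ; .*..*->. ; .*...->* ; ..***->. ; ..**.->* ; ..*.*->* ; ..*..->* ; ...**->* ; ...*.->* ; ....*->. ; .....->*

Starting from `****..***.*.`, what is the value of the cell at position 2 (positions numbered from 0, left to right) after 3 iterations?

*

..**.*.....*
.**...***.*.
*.*.**.....*
position 2 holds *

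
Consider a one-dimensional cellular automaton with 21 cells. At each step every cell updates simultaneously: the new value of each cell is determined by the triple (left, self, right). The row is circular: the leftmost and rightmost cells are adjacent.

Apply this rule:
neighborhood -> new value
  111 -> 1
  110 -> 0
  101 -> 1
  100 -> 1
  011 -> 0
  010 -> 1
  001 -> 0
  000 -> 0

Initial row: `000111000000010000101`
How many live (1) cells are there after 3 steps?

8

step 1: 100010100000011000111
step 2: 010011110000000100011
step 3: 111001101000000110000
count of 1: 8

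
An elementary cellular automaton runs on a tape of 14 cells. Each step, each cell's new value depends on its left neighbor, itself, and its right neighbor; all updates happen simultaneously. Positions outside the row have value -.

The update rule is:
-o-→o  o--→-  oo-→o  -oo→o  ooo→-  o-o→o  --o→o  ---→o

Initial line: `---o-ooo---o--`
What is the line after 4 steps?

ooo--o-ooo-ooo

oooooo-o-ooo-o
o----ooooo-ooo
o-oooo---ooo-o
ooo--o-ooo-ooo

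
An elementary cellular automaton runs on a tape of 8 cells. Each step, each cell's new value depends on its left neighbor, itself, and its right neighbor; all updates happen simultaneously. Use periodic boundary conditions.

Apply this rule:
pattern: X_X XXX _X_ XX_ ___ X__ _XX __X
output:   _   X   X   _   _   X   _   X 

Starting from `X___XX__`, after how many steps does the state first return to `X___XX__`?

step 1: XX_X__XX
step 2: X__XXX_X
step 3: _XX_X___
step 4: X___XX__

4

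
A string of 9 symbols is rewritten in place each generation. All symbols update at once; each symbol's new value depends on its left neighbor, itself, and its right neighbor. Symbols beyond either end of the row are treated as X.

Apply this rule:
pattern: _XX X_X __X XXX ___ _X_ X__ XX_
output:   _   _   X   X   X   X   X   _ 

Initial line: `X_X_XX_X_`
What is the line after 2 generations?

XXXXXXXX_

generation 1: __X____X_
generation 2: XXXXXXXX_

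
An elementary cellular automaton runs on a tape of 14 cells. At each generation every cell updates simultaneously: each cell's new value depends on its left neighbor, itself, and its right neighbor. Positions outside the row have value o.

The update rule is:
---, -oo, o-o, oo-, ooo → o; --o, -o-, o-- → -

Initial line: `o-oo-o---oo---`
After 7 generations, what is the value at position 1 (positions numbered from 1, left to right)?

o

generation 1: ooooo--o-oo-o-
generation 2: ooooo---oooo-o
generation 3: ooooo-o-oooooo
generation 4: oooooo-ooooooo
generation 5: oooooooooooooo
generation 6: oooooooooooooo  (fixed point — unchanged through generation 7)
position 1 holds o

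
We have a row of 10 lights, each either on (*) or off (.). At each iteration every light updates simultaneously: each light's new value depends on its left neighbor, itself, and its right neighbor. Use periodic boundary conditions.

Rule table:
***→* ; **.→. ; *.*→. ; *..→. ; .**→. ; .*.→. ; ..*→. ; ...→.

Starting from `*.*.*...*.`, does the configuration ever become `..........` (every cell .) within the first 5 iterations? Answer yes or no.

iteration 1: ..........
all cells are . at iteration 1

yes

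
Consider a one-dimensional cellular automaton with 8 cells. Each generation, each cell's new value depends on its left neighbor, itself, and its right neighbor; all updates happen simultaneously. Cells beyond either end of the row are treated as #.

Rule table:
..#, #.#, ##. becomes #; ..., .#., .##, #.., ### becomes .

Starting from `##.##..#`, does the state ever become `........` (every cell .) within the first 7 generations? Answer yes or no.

no

.##.#.#.
#.##.#.#
##.##.#.
.##.##.#
#.##.##.
##.##.##
.##.##..
generation 7 is .##.##.., still not uniform .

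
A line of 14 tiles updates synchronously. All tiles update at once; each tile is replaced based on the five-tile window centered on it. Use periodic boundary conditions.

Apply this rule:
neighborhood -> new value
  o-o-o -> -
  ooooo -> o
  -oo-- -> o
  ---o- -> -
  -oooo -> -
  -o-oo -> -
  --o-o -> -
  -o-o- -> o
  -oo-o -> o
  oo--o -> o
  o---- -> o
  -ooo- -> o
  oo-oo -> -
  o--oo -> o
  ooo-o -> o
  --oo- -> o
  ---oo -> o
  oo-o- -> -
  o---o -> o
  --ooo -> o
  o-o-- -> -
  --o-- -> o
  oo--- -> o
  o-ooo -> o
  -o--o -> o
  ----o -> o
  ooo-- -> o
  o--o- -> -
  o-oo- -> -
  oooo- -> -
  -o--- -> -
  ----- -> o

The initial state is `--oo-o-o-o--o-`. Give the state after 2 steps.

step 1: oooo--o-o-o-o-
step 2: o--oo--o-o-o--

o--oo--o-o-o--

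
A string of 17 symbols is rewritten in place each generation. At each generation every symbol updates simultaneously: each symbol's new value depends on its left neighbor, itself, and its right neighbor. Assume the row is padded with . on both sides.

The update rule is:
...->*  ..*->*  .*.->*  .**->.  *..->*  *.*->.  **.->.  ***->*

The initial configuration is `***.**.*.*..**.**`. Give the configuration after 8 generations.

**..**.****.*.***

.*.....*.***.....
********..*.*****
.******.***..***.
*.****...*.**.*.*
*..**.****....*.*
***....**.*****.*
.*.****....***..*
**..**.****.*.***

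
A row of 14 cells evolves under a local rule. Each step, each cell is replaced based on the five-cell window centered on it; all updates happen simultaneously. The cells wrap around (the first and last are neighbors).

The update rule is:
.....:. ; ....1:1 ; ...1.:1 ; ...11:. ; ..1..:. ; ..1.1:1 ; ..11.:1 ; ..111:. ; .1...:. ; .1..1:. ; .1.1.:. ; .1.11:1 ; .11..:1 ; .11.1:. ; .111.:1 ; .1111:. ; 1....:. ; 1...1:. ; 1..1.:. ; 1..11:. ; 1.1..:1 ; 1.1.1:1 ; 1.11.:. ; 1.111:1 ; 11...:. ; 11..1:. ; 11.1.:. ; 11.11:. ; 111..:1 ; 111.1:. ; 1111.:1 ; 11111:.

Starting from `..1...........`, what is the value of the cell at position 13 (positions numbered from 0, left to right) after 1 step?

.

11............
position 13 holds .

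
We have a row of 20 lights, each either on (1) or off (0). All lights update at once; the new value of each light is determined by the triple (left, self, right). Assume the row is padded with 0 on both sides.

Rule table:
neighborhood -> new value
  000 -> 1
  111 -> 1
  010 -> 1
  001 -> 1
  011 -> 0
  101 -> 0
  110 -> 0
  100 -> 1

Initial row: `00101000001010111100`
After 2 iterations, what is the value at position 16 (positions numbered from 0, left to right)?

11101111111010011011
01000111110011100000
position 16 holds 0

0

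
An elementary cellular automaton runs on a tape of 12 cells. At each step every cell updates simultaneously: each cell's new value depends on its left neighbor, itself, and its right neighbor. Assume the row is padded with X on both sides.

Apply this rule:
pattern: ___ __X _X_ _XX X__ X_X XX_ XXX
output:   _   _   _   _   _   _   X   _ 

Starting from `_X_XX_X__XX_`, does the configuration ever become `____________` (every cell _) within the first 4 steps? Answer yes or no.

yes

____X_____X_
____________
all cells are _ at step 2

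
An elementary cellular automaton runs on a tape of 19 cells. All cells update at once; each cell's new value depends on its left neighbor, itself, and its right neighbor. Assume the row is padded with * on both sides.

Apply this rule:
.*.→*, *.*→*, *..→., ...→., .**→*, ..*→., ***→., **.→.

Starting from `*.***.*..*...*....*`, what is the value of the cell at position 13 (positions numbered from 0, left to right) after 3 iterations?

iteration 1: .**..**..*...*....*
iteration 2: **...*...*...*....*
iteration 3: .....*...*...*....*
position 13 holds *

*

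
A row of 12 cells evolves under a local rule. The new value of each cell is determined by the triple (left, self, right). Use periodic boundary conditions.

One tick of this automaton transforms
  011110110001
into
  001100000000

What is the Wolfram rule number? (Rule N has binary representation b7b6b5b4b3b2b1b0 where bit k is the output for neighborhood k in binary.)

128

position 2: 111 → 1  (bit 7 = 1)
position 4: 110 → 0  (bit 6 = 0)
position 0: 101 → 0  (bit 5 = 0)
position 8: 100 → 0  (bit 4 = 0)
position 1: 011 → 0  (bit 3 = 0)
position 11: 010 → 0  (bit 2 = 0)
position 10: 001 → 0  (bit 1 = 0)
position 9: 000 → 0  (bit 0 = 0)
bits b7..b0 = 10000000 = 128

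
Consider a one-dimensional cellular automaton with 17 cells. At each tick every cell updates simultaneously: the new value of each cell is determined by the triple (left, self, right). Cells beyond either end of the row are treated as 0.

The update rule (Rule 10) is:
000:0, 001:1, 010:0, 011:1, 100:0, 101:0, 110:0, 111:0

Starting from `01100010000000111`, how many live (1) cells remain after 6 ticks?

11000100000001100
10001000000011000
00010000000110000
00100000001100000
01000000011000000
10000000110000000
count of 1: 3

3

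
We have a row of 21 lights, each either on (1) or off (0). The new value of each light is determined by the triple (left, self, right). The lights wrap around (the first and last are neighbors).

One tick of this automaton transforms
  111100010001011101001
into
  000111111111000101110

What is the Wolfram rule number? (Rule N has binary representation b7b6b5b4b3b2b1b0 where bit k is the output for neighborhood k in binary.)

87

position 0: 111 → 0  (bit 7 = 0)
position 3: 110 → 1  (bit 6 = 1)
position 12: 101 → 0  (bit 5 = 0)
position 4: 100 → 1  (bit 4 = 1)
position 13: 011 → 0  (bit 3 = 0)
position 7: 010 → 1  (bit 2 = 1)
position 6: 001 → 1  (bit 1 = 1)
position 5: 000 → 1  (bit 0 = 1)
bits b7..b0 = 01010111 = 87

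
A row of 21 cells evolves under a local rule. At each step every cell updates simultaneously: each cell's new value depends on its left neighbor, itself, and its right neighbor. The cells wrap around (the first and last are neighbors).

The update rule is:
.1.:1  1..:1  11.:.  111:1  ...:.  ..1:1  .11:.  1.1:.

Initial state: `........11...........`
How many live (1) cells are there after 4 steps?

step 1: .......1..1..........
step 2: ......111111.........
step 3: .....1.1111.1........
step 4: ....11..11..11.......
count of 1: 6

6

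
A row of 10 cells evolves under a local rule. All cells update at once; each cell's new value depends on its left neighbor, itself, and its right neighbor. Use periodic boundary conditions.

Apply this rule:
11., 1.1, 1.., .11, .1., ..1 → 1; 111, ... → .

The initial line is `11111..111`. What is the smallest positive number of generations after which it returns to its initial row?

generation 1: ....1111..
generation 2: ...11..11.
generation 3: ..11111111
generation 4: 111......1
generation 5: ..11....11
generation 6: 11111..111

6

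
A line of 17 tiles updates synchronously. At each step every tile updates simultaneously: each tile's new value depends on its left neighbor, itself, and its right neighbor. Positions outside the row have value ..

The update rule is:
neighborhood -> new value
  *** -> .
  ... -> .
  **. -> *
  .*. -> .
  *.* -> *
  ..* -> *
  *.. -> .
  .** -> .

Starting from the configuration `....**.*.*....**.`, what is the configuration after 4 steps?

...*.**.*....*.*.
..*.*.**....*.*..
.*.*.*.*...*.*...
*.*.*.*...*.*....

*.*.*.*...*.*....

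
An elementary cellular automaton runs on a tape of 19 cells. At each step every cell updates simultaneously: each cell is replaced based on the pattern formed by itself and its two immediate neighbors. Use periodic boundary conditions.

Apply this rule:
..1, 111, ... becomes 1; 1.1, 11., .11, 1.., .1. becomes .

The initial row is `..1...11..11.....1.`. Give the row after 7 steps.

1..11..11...11..1..

11..11...1...1111..
...1...11..11.11..1
.11..11...1......1.
1...1...11..11111..
..11..11...1.111..1
.1...1...11...1..1.
1..11..11...11..1..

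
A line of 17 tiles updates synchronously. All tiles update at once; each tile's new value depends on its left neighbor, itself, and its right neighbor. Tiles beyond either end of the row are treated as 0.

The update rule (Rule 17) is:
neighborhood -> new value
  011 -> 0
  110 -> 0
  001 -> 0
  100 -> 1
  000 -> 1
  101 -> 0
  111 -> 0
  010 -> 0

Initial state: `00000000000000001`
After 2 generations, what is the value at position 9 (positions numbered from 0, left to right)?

0

generation 1: 11111111111111100
generation 2: 00000000000000011
position 9 holds 0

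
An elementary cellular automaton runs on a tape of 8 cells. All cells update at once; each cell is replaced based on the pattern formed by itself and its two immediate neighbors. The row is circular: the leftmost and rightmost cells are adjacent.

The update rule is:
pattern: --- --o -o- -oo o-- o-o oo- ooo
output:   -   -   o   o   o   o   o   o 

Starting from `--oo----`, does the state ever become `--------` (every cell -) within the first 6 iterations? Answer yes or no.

--ooo---
--oooo--
--ooooo-
--oooooo
o-oooooo
oooooooo
iteration 6 is oooooooo, still not uniform -

no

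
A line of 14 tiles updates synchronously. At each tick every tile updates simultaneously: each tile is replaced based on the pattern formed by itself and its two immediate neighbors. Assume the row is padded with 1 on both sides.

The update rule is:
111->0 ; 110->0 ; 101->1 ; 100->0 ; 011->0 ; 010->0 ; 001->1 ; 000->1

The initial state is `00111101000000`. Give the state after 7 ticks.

01001000010011

tick 1: 01000010011111
tick 2: 10011100100000
tick 3: 00100001001111
tick 4: 01001110010000
tick 5: 10010000100111
tick 6: 00100111001000
tick 7: 01001000010011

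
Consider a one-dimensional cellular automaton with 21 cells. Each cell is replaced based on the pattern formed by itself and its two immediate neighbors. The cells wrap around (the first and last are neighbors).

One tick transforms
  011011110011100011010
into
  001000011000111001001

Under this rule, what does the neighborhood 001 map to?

At position 0 the neighborhood is 001; the next row has 0 there.

0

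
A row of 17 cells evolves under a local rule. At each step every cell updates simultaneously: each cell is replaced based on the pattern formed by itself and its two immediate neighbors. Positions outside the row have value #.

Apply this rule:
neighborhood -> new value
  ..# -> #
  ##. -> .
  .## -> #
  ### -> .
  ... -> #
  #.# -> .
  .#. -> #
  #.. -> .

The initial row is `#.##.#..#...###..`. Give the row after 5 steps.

.#.#..#..#.##.###

step 1: ..#..#.##.###...#
step 2: .##.##.#..#...###
step 3: .#..#..#.##.###..
step 4: .#.##.##.#..#...#
step 5: .#.#..#..#.##.###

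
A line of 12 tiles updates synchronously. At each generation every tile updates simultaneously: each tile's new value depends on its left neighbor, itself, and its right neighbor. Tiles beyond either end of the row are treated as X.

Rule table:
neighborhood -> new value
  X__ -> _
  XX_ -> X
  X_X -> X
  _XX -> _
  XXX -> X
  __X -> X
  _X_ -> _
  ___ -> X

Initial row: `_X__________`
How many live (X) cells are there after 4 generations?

X__XXXXXXXXX
X_X_XXXXXXXX
XX_X_XXXXXXX
XXX_X_XXXXXX
count of X: 10

10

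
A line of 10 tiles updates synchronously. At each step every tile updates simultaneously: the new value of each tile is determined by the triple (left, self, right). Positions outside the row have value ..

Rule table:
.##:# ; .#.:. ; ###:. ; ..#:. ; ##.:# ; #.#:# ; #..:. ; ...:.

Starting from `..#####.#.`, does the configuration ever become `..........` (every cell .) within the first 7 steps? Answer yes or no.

no

step 1: ..#...##..
step 2: ......##..
step 3: ......##..  (fixed point — unchanged through step 7)
step 7 is ......##.., still not uniform .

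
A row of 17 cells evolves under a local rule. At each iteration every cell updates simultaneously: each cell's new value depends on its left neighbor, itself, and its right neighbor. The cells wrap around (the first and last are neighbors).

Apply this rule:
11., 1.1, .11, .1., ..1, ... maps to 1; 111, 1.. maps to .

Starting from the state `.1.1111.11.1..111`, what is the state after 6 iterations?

1111..11111..1.11

iteration 1: 1111..111111.11.1
iteration 2: ...1.11....111111
iteration 3: .111111.1111....1
iteration 4: 11....111..1.1111
iteration 5: .1.1111.1.1111...
iteration 6: 1111..11111..1.11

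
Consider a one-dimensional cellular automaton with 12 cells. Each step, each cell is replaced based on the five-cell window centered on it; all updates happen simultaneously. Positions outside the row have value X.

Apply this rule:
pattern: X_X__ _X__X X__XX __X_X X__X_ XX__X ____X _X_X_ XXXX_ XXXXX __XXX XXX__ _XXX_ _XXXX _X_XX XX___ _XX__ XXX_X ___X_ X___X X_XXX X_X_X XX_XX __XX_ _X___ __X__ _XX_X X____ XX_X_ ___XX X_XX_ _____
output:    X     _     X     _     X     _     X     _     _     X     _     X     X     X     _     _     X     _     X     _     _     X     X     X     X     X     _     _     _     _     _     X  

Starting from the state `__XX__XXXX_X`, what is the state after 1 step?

_XXX_X_X__X_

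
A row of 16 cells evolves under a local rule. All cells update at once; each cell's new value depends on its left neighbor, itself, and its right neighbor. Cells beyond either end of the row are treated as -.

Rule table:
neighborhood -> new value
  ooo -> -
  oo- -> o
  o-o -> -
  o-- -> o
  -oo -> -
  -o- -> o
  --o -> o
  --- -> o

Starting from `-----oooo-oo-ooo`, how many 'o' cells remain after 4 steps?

13

step 1: ooooo---o--o---o
step 2: ----oooooooooooo
step 3: oooo-----------o
step 4: ---ooooooooooooo
count of o: 13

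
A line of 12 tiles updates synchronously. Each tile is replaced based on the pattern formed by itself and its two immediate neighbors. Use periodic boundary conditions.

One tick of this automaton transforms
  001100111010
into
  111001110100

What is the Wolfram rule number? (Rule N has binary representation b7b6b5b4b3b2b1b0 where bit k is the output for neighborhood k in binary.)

position 7: 111 → 1  (bit 7 = 1)
position 3: 110 → 0  (bit 6 = 0)
position 9: 101 → 1  (bit 5 = 1)
position 4: 100 → 0  (bit 4 = 0)
position 2: 011 → 1  (bit 3 = 1)
position 10: 010 → 0  (bit 2 = 0)
position 1: 001 → 1  (bit 1 = 1)
position 0: 000 → 1  (bit 0 = 1)
bits b7..b0 = 10101011 = 171

171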